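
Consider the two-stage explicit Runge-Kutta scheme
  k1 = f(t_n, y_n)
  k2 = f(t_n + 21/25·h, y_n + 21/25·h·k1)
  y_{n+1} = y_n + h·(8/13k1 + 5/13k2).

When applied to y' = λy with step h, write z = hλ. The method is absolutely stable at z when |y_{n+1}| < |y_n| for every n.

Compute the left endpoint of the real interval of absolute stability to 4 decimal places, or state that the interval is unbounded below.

z* = -3.0952.

Set f=λy, z=hλ:
  k1=λy_n ⇒ h·k1=z·y_n;  k2=λ(1+21/25z)y_n ⇒ h·k2=z(1+21/25z)y_n
  y_{n+1}/y_n = 1 + 8/13z + 5/13z(1+21/25z) = 1 + z + 21/65z²
  so R(z) = 1 + z + 21/65z².

Find x<0 with |R(x)|<1.
x=-1.57: |R|=0.2264
R=1: x+21/65x²=0 ⇒ x=−65/21=-3.0952; min R=1−1/(4·21/65)=0.2262>−1
Confirm numerically:
  x=-2.846: |R|=0.77083 <1
  x=-2.485: |R|=0.51007 <1
  x=-2.111: |R|=0.32873 <1
  x=-3.547: |R|=1.51770 >1
  x=-3.320: |R|=1.24108 >1
So |R|<1 on (-3.0952, 0).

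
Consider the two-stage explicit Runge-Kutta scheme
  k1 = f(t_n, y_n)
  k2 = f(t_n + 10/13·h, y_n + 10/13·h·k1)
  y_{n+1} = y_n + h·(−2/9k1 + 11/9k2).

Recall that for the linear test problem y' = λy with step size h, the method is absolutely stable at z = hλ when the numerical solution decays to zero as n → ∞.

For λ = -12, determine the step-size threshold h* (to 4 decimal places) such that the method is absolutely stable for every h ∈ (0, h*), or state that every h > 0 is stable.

(-1.0636,0); λ=-12 ⇒ h* = (117/110)/12 = 0.0886.

On y'=λy, z=hλ:
  k1=λy_n ⇒ h·k1=z·y_n;  k2=λ(1+10/13z)y_n ⇒ h·k2=z(1+10/13z)y_n
  y_{n+1}/y_n = 1 − 2/9z + 11/9z(1+10/13z) = 1 + z + 110/117z²
  Hence R(z) = 1 + z + 110/117z².

Solve |R(x)|<1 on ℝ⁻.
x=-0.56: |R|=0.7348
R=1: x+110/117x²=0 ⇒ x=−117/110=-1.0636; min R=1−1/(4·110/117)=0.7341>−1
Confirm numerically:
  x=-0.972: |R|=0.91626 <1
  x=-0.833: |R|=0.81937 <1
  x=-0.757: |R|=0.78176 <1
  x=-1.611: |R|=1.82905 >1
  x=-1.507: |R|=1.62817 >1
Stable set (-1.0636, 0).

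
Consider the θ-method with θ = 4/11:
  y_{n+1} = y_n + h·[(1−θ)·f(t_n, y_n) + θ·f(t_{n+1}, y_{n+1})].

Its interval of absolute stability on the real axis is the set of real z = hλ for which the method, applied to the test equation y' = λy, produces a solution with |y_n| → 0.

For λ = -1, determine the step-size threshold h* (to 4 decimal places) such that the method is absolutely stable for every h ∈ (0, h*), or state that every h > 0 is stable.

(-7.3333,0); λ=-1 ⇒ h* = (22/3)/1 = 7.3333.

Set f=λy, z=hλ:
  y_{n+1} = y_n + z·[7/11·y_n + 4/11·y_{n+1}] ⇒ (1 − 4/11z)y_{n+1} = (1 + 7/11z)y_n
  so R(z) = (1 + 7/11z)/(1 − 4/11z).

Solve |R(x)|<1 on ℝ⁻.
x=-0.55: |R|=0.5417
R=−1: 1+7/11x = −1+4/11x ⇒ -3/11x=2 ⇒ x=2/(-3/11)=-7.3333
Confirm numerically:
  x=-4.482: |R|=0.70430 <1
  x=-4.196: |R|=0.66124 <1
  x=-3.348: |R|=0.50984 <1
  x=-7.884: |R|=1.03884 >1
  x=-7.577: |R|=1.01770 >1
Interval (-7.3333, 0).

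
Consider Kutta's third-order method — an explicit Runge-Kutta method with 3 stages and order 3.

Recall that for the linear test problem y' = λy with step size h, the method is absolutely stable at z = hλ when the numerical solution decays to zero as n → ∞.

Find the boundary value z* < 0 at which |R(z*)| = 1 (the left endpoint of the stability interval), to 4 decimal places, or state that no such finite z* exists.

left endpoint -2.5127.

Test eqn y'=λy, z=hλ:
  order 3, 3-stage ⇒ R(z)=1+z+z^2/2+z^3/6
  (e.g. R(-0.53)=0.58564, |R|=0.58564)

Boundary: |R(x)|=1, x<0.
x=-0.53: |R|=0.5856
|R(-2)|=0.3333 |R(-0.7)|=0.4878 |R(-0.58)|=0.5557
Bisect:
  x_lo=-3.0887 |R|=2.2296  x_hi=-0.2451 |R|=0.7825
  mid=-1.66690 |R|=0.04955 →hi
  mid=-2.37778 |R|=0.79146 →hi
  mid=-2.73322 |R|=1.40105 →lo
  mid=-2.55550 |R|=1.07169 →lo
  mid=-2.46664 |R|=0.92578 →hi
  mid=-2.51107 |R|=0.99724 →hi
  mid=-2.53328 |R|=1.03409 →lo
  mid=-2.52218 |R|=1.01557 →lo
  mid=-2.51662 |R|=1.00639 →lo
  ...
  [-2.51280,-2.51263] ⇒ x*=-2.5127
Stable set (-2.5127, 0).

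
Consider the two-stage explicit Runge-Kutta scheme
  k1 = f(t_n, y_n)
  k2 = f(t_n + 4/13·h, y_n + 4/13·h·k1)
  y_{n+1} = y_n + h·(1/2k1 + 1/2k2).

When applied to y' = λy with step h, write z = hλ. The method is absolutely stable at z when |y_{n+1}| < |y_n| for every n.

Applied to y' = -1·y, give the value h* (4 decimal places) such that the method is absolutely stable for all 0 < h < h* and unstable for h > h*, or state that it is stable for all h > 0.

Test eqn y'=λy, z=hλ:
  k1=λy_n ⇒ h·k1=z·y_n;  k2=λ(1+4/13z)y_n ⇒ h·k2=z(1+4/13z)y_n
  y_{n+1}/y_n = 1 + 1/2z + 1/2z(1+4/13z) = 1 + z + 2/13z²
  ⇒ R(z) = 1 + z + 2/13z².

Need |R(x)|<1, x<0.
x=-0.92: |R|=0.2102
R=1: x+2/13x²=0 ⇒ x=−13/2=-6.5000; min R=1−1/(4·2/13)=-0.6250>−1
Confirm numerically:
  x=-6.051: |R|=0.58202 <1
  x=-5.717: |R|=0.31132 <1
  x=-5.125: |R|=0.08413 <1
  x=-7.023: |R|=1.56508 >1
  x=-6.795: |R|=1.30839 >1
  x=-6.786: |R|=1.29858 >1
Interval (-6.5000, 0).

(-6.5000,0); λ=-1 ⇒ h* = (13/2)/1 = 6.5000.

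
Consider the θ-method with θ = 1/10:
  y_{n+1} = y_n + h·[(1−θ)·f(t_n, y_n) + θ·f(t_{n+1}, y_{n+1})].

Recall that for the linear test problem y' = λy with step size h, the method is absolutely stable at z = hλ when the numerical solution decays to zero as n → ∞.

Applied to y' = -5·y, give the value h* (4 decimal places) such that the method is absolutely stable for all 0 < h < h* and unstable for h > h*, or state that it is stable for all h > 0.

(-2.5000,0); λ=-5 ⇒ h* = (5/2)/5 = 0.5000.

Test eqn y'=λy, z=hλ:
  y_{n+1} = y_n + z·[9/10·y_n + 1/10·y_{n+1}] ⇒ (1 − 1/10z)y_{n+1} = (1 + 9/10z)y_n
  so R(z) = (1 + 9/10z)/(1 − 1/10z).

Solve |R(x)|<1 on ℝ⁻.
x=-1.22: |R|=0.0873
R=−1: 1+9/10x = −1+1/10x ⇒ -4/5x=2 ⇒ x=2/(-4/5)=-2.5000
Confirm numerically:
  x=-2.391: |R|=0.92963 <1
  x=-2.070: |R|=0.71500 <1
  x=-1.595: |R|=0.37559 <1
  x=-3.027: |R|=1.32364 >1
  x=-3.013: |R|=1.31538 >1
  x=-2.869: |R|=1.22939 >1
So |R|<1 on (-2.5000, 0).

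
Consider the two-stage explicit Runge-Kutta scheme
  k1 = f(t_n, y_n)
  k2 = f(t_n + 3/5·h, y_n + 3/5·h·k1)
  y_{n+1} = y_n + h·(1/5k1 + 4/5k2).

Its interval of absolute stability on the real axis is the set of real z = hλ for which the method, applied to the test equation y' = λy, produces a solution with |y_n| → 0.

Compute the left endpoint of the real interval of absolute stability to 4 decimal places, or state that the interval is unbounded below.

Set f=λy, z=hλ:
  k1=λy_n ⇒ h·k1=z·y_n;  k2=λ(1+3/5z)y_n ⇒ h·k2=z(1+3/5z)y_n
  y_{n+1}/y_n = 1 + 1/5z + 4/5z(1+3/5z) = 1 + z + 12/25z²
  ⇒ R(z) = 1 + z + 12/25z².

Find x<0 with |R(x)|<1.
x=-0.71: |R|=0.5320
R=1: x+12/25x²=0 ⇒ x=−25/12=-2.0833; min R=1−1/(4·12/25)=0.4792>−1
Confirm numerically:
  x=-2.055: |R|=0.97205 <1
  x=-1.738: |R|=0.71191 <1
  x=-1.371: |R|=0.53123 <1
  x=-0.859: |R|=0.49518 <1
  x=-2.640: |R|=1.70541 >1
  x=-2.232: |R|=1.15928 >1
Interval (-2.0833, 0).

z* = -2.0833.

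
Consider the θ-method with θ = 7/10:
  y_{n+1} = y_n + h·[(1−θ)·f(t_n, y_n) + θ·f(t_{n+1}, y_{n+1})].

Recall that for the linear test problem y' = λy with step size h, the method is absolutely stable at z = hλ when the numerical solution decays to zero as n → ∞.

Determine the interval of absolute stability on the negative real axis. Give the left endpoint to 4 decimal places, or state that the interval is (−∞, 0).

On y'=λy, z=hλ:
  y_{n+1} = y_n + z·[3/10·y_n + 7/10·y_{n+1}] ⇒ (1 − 7/10z)y_{n+1} = (1 + 3/10z)y_n
  R(z) = (1 + 3/10z)/(1 − 7/10z).

Need |R(x)|<1, x<0.
x=-0.56: |R|=0.5977
x=-2: |R|=0.1667
x=-10: |R|=0.2500
x=-100: |R|=0.4085
θ=7/10≥1/2 ⇒ |1+3/10x|<|1−7/10x| ∀x<0 ⇒ stable on all of ℝ⁻.

interval (−∞, 0).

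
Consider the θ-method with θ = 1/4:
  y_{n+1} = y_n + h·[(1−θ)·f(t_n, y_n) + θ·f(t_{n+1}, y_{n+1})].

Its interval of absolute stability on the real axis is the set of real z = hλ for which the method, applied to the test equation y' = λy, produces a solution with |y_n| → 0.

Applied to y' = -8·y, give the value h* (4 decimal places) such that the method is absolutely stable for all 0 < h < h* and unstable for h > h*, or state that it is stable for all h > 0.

Test eqn y'=λy, z=hλ:
  y_{n+1} = y_n + z·[3/4·y_n + 1/4·y_{n+1}] ⇒ (1 − 1/4z)y_{n+1} = (1 + 3/4z)y_n
  so R(z) = (1 + 3/4z)/(1 − 1/4z).

Boundary: |R(x)|=1, x<0.
x=-0.79: |R|=0.3403
R=−1: 1+3/4x = −1+1/4x ⇒ -1/2x=2 ⇒ x=2/(-1/2)=-4.0000
Confirm numerically:
  x=-3.618: |R|=0.89971 <1
  x=-3.475: |R|=0.85953 <1
  x=-3.308: |R|=0.81062 <1
  x=-4.386: |R|=1.09206 >1
  x=-4.307: |R|=1.07391 >1
Interval (-4.0000, 0).

(-4.0000,0); λ=-8 ⇒ h* = (4)/8 = 0.5000.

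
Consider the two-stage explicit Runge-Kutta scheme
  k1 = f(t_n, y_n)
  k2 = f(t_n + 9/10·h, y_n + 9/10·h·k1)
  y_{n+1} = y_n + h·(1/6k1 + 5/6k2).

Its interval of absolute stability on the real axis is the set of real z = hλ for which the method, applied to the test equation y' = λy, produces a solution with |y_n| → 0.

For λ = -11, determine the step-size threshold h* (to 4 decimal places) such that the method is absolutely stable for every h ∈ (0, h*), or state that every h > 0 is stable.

(-1.3333,0); λ=-11 ⇒ h* = (4/3)/11 = 0.1212.

Set f=λy, z=hλ:
  k1=λy_n ⇒ h·k1=z·y_n;  k2=λ(1+9/10z)y_n ⇒ h·k2=z(1+9/10z)y_n
  y_{n+1}/y_n = 1 + 1/6z + 5/6z(1+9/10z) = 1 + z + 3/4z²
  R(z) = 1 + z + 3/4z².

Find x<0 with |R(x)|<1.
x=-1.53: |R|=1.2257
R=1: x+3/4x²=0 ⇒ x=−4/3=-1.3333; min R=1−1/(4·3/4)=0.6667>−1
Confirm numerically:
  x=-1.158: |R|=0.84772 <1
  x=-0.731: |R|=0.66977 <1
  x=-0.668: |R|=0.66667 <1
  x=-1.849: |R|=1.71510 >1
  x=-1.776: |R|=1.58963 >1
  x=-1.688: |R|=1.44901 >1
So |R|<1 on (-1.3333, 0).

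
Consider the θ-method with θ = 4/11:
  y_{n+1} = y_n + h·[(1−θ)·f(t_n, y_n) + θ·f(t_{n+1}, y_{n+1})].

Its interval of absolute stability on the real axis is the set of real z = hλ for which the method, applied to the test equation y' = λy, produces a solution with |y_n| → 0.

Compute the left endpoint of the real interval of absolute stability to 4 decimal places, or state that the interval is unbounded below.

left endpoint -7.3333.

Set f=λy, z=hλ:
  y_{n+1} = y_n + z·[7/11·y_n + 4/11·y_{n+1}] ⇒ (1 − 4/11z)y_{n+1} = (1 + 7/11z)y_n
  ⇒ R(z) = (1 + 7/11z)/(1 − 4/11z).

Boundary: |R(x)|=1, x<0.
x=-1.46: |R|=0.0463
R=−1: 1+7/11x = −1+4/11x ⇒ -3/11x=2 ⇒ x=2/(-3/11)=-7.3333
Confirm numerically:
  x=-6.730: |R|=0.95227 <1
  x=-6.572: |R|=0.93875 <1
  x=-6.428: |R|=0.92602 <1
  x=-2.945: |R|=0.42208 <1
  x=-7.693: |R|=1.02583 >1
  x=-7.628: |R|=1.02130 >1
  x=-7.477: |R|=1.01054 >1
Interval (-7.3333, 0).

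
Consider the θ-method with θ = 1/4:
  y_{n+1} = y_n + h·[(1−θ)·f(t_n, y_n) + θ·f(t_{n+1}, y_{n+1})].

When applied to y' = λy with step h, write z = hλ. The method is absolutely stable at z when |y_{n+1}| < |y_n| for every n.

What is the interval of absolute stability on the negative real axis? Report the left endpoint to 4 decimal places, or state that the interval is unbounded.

(-4.0000, 0).

Test eqn y'=λy, z=hλ:
  y_{n+1} = y_n + z·[3/4·y_n + 1/4·y_{n+1}] ⇒ (1 − 1/4z)y_{n+1} = (1 + 3/4z)y_n
  Hence R(z) = (1 + 3/4z)/(1 − 1/4z).

Boundary: |R(x)|=1, x<0.
x=-0.61: |R|=0.4707
R=−1: 1+3/4x = −1+1/4x ⇒ -1/2x=2 ⇒ x=2/(-1/2)=-4.0000
Confirm numerically:
  x=-3.811: |R|=0.95161 <1
  x=-2.629: |R|=0.58636 <1
  x=-2.373: |R|=0.48941 <1
  x=-4.319: |R|=1.07669 >1
  x=-4.173: |R|=1.04233 >1
So |R|<1 on (-4.0000, 0).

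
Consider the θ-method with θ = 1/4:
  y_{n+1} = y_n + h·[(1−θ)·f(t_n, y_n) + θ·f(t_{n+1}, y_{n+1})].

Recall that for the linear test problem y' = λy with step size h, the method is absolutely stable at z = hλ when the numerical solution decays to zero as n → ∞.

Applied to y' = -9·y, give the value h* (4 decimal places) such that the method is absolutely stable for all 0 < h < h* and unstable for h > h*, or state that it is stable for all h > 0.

(-4.0000,0); λ=-9 ⇒ h* = (4)/9 = 0.4444.

Test eqn y'=λy, z=hλ:
  y_{n+1} = y_n + z·[3/4·y_n + 1/4·y_{n+1}] ⇒ (1 − 1/4z)y_{n+1} = (1 + 3/4z)y_n
  Hence R(z) = (1 + 3/4z)/(1 − 1/4z).

Need |R(x)|<1, x<0.
x=-1.13: |R|=0.1189
R=−1: 1+3/4x = −1+1/4x ⇒ -1/2x=2 ⇒ x=2/(-1/2)=-4.0000
Confirm numerically:
  x=-3.801: |R|=0.94898 <1
  x=-3.615: |R|=0.89888 <1
  x=-3.550: |R|=0.88079 <1
  x=-4.373: |R|=1.08910 >1
  x=-4.107: |R|=1.02640 >1
Interval (-4.0000, 0).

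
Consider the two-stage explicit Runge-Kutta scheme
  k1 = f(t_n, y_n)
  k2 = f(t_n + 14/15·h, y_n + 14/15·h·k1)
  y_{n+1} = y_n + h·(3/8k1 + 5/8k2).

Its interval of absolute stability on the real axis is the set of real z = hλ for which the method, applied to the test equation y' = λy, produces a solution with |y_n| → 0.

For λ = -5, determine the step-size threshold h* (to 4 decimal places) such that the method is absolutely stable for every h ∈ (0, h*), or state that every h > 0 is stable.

Set f=λy, z=hλ:
  k1=λy_n ⇒ h·k1=z·y_n;  k2=λ(1+14/15z)y_n ⇒ h·k2=z(1+14/15z)y_n
  y_{n+1}/y_n = 1 + 3/8z + 5/8z(1+14/15z) = 1 + z + 7/12z²
  Hence R(z) = 1 + z + 7/12z².

Need |R(x)|<1, x<0.
x=-0.76: |R|=0.5769
R=1: x+7/12x²=0 ⇒ x=−12/7=-1.7143; min R=1−1/(4·7/12)=0.5714>−1
Confirm numerically:
  x=-1.628: |R|=0.91806 <1
  x=-1.623: |R|=0.91358 <1
  x=-1.315: |R|=0.69371 <1
  x=-2.185: |R|=1.59996 >1
  x=-1.828: |R|=1.12126 >1
  x=-1.777: |R|=1.06501 >1
Stable set (-1.7143, 0).

(-1.7143,0); λ=-5 ⇒ h* = (12/7)/5 = 0.3429.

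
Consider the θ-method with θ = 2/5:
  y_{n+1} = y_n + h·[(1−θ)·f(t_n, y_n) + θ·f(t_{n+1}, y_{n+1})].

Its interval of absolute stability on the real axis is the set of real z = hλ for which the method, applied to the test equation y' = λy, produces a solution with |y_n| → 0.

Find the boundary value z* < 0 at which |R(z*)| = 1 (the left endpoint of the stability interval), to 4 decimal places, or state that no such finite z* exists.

z* = -10.0000.

Set f=λy, z=hλ:
  y_{n+1} = y_n + z·[3/5·y_n + 2/5·y_{n+1}] ⇒ (1 − 2/5z)y_{n+1} = (1 + 3/5z)y_n
  R(z) = (1 + 3/5z)/(1 − 2/5z).

Boundary: |R(x)|=1, x<0.
x=-0.93: |R|=0.3222
R=−1: 1+3/5x = −1+2/5x ⇒ -1/5x=2 ⇒ x=2/(-1/5)=-10.0000
Confirm numerically:
  x=-9.112: |R|=0.96176 <1
  x=-7.744: |R|=0.88989 <1
  x=-7.265: |R|=0.85996 <1
  x=-5.577: |R|=0.72620 <1
  x=-10.567: |R|=1.02170 >1
  x=-10.296: |R|=1.01157 >1
Interval (-10.0000, 0).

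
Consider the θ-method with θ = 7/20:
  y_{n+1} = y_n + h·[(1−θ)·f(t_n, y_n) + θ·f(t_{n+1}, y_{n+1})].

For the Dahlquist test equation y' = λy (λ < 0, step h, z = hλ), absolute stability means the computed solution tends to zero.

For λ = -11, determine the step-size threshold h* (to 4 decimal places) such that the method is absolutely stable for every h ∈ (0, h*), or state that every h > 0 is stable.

(-6.6667,0); λ=-11 ⇒ h* = (20/3)/11 = 0.6061.

On y'=λy, z=hλ:
  y_{n+1} = y_n + z·[13/20·y_n + 7/20·y_{n+1}] ⇒ (1 − 7/20z)y_{n+1} = (1 + 13/20z)y_n
  R(z) = (1 + 13/20z)/(1 − 7/20z).

Boundary: |R(x)|=1, x<0.
x=-1.57: |R|=0.0132
R=−1: 1+13/20x = −1+7/20x ⇒ -3/10x=2 ⇒ x=2/(-3/10)=-6.6667
Confirm numerically:
  x=-5.900: |R|=0.92496 <1
  x=-5.849: |R|=0.91950 <1
  x=-5.513: |R|=0.88186 <1
  x=-6.726: |R|=1.00531 >1
  x=-6.714: |R|=1.00424 >1
  x=-6.704: |R|=1.00335 >1
Interval (-6.6667, 0).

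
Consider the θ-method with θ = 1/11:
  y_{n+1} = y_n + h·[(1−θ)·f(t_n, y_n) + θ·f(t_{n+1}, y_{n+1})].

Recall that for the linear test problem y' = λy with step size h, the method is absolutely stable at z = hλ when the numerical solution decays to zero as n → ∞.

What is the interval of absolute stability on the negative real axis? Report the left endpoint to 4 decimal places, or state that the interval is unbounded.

Test eqn y'=λy, z=hλ:
  y_{n+1} = y_n + z·[10/11·y_n + 1/11·y_{n+1}] ⇒ (1 − 1/11z)y_{n+1} = (1 + 10/11z)y_n
  ⇒ R(z) = (1 + 10/11z)/(1 − 1/11z).

Solve |R(x)|<1 on ℝ⁻.
x=-0.57: |R|=0.4581
R=−1: 1+10/11x = −1+1/11x ⇒ -9/11x=2 ⇒ x=2/(-9/11)=-2.4444
Confirm numerically:
  x=-2.266: |R|=0.87894 <1
  x=-1.516: |R|=0.33237 <1
  x=-1.254: |R|=0.12567 <1
  x=-1.174: |R|=0.06079 <1
  x=-2.685: |R|=1.15820 >1
  x=-2.669: |R|=1.14785 >1
Interval (-2.4444, 0).

z∈(-2.4444,0).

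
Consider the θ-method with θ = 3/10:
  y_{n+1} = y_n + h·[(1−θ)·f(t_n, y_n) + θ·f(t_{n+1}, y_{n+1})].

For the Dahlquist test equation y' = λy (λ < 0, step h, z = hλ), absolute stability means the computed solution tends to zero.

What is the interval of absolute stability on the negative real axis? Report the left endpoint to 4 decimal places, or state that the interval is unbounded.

Set f=λy, z=hλ:
  y_{n+1} = y_n + z·[7/10·y_n + 3/10·y_{n+1}] ⇒ (1 − 3/10z)y_{n+1} = (1 + 7/10z)y_n
  R(z) = (1 + 7/10z)/(1 − 3/10z).

Need |R(x)|<1, x<0.
x=-0.54: |R|=0.5353
R=−1: 1+7/10x = −1+3/10x ⇒ -2/5x=2 ⇒ x=2/(-2/5)=-5.0000
Confirm numerically:
  x=-3.245: |R|=0.64429 <1
  x=-3.219: |R|=0.63758 <1
  x=-3.138: |R|=0.61636 <1
  x=-2.566: |R|=0.44988 <1
  x=-5.515: |R|=1.07760 >1
  x=-5.057: |R|=1.00906 >1
  x=-5.024: |R|=1.00383 >1
Interval (-5.0000, 0).

(-5.0000, 0).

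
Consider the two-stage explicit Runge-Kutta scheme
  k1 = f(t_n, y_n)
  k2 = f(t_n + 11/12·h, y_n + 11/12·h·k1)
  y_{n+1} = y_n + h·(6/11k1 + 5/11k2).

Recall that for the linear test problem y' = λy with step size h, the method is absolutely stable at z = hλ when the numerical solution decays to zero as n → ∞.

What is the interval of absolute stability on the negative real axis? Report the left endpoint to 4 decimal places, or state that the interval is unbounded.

Test eqn y'=λy, z=hλ:
  k1=λy_n ⇒ h·k1=z·y_n;  k2=λ(1+11/12z)y_n ⇒ h·k2=z(1+11/12z)y_n
  y_{n+1}/y_n = 1 + 6/11z + 5/11z(1+11/12z) = 1 + z + 5/12z²
  R(z) = 1 + z + 5/12z².

Boundary: |R(x)|=1, x<0.
x=-1.63: |R|=0.4770
R=1: x+5/12x²=0 ⇒ x=−12/5=-2.4000; min R=1−1/(4·5/12)=0.4000>−1
Confirm numerically:
  x=-2.275: |R|=0.88151 <1
  x=-2.068: |R|=0.71393 <1
  x=-1.295: |R|=0.40376 <1
  x=-1.281: |R|=0.40273 <1
  x=-2.802: |R|=1.46934 >1
  x=-2.602: |R|=1.21900 >1
  x=-2.446: |R|=1.04688 >1
So |R|<1 on (-2.4000, 0).

(-2.4000, 0).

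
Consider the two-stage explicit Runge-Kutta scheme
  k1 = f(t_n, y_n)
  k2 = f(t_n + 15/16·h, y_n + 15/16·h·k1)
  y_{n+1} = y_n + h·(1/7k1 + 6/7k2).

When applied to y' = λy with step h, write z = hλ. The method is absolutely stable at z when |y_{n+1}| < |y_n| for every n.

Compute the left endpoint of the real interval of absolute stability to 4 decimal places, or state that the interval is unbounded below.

On y'=λy, z=hλ:
  k1=λy_n ⇒ h·k1=z·y_n;  k2=λ(1+15/16z)y_n ⇒ h·k2=z(1+15/16z)y_n
  y_{n+1}/y_n = 1 + 1/7z + 6/7z(1+15/16z) = 1 + z + 45/56z²
  Hence R(z) = 1 + z + 45/56z².

Need |R(x)|<1, x<0.
x=-0.68: |R|=0.6916
R=1: x+45/56x²=0 ⇒ x=−56/45=-1.2444; min R=1−1/(4·45/56)=0.6889>−1
Confirm numerically:
  x=-0.872: |R|=0.73902 <1
  x=-0.838: |R|=0.72630 <1
  x=-0.744: |R|=0.70081 <1
  x=-1.697: |R|=1.61713 >1
  x=-1.557: |R|=1.39106 >1
  x=-1.284: |R|=1.04081 >1
Stable set (-1.2444, 0).

left endpoint -1.2444.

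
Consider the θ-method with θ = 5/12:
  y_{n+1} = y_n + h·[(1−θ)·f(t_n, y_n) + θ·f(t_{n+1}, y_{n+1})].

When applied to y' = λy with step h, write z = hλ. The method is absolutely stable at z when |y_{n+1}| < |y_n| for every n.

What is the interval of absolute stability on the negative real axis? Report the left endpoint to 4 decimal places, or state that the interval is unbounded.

On y'=λy, z=hλ:
  y_{n+1} = y_n + z·[7/12·y_n + 5/12·y_{n+1}] ⇒ (1 − 5/12z)y_{n+1} = (1 + 7/12z)y_n
  so R(z) = (1 + 7/12z)/(1 − 5/12z).

Find x<0 with |R(x)|<1.
x=-0.32: |R|=0.7176
R=−1: 1+7/12x = −1+5/12x ⇒ -1/6x=2 ⇒ x=2/(-1/6)=-12.0000
Confirm numerically:
  x=-10.688: |R|=0.95990 <1
  x=-9.290: |R|=0.90727 <1
  x=-6.864: |R|=0.77824 <1
  x=-12.483: |R|=1.01298 >1
  x=-12.195: |R|=1.00534 >1
  x=-12.023: |R|=1.00064 >1
Stable set (-12.0000, 0).

(-12.0000, 0).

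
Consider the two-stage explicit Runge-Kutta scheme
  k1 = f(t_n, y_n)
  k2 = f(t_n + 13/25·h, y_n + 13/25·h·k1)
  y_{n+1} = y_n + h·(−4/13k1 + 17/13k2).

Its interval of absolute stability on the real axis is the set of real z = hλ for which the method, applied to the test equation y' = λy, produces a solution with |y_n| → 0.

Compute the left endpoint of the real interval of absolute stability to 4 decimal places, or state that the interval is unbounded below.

Test eqn y'=λy, z=hλ:
  k1=λy_n ⇒ h·k1=z·y_n;  k2=λ(1+13/25z)y_n ⇒ h·k2=z(1+13/25z)y_n
  y_{n+1}/y_n = 1 − 4/13z + 17/13z(1+13/25z) = 1 + z + 17/25z²
  R(z) = 1 + z + 17/25z².

Boundary: |R(x)|=1, x<0.
x=-0.94: |R|=0.6608
R=1: x+17/25x²=0 ⇒ x=−25/17=-1.4706; min R=1−1/(4·17/25)=0.6324>−1
Confirm numerically:
  x=-1.406: |R|=0.93825 <1
  x=-0.915: |R|=0.65431 <1
  x=-0.889: |R|=0.64842 <1
  x=-1.698: |R|=1.26258 >1
  x=-1.672: |R|=1.22900 >1
  x=-1.666: |R|=1.22138 >1
So |R|<1 on (-1.4706, 0).

z* = -1.4706.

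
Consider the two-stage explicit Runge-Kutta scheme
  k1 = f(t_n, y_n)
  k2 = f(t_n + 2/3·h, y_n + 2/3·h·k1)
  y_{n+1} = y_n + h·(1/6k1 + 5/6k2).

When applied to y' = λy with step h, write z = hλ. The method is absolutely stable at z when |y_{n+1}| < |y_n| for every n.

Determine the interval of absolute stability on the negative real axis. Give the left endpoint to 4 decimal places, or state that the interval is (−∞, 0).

z∈(-1.8000,0).

With y'=λy (z=hλ):
  k1=λy_n ⇒ h·k1=z·y_n;  k2=λ(1+2/3z)y_n ⇒ h·k2=z(1+2/3z)y_n
  y_{n+1}/y_n = 1 + 1/6z + 5/6z(1+2/3z) = 1 + z + 5/9z²
  Hence R(z) = 1 + z + 5/9z².

Solve |R(x)|<1 on ℝ⁻.
x=-0.32: |R|=0.7369
R=1: x+5/9x²=0 ⇒ x=−9/5=-1.8000; min R=1−1/(4·5/9)=0.5500>−1
Confirm numerically:
  x=-1.618: |R|=0.83640 <1
  x=-1.227: |R|=0.60941 <1
  x=-1.131: |R|=0.57965 <1
  x=-0.780: |R|=0.55800 <1
  x=-2.283: |R|=1.61260 >1
  x=-1.854: |R|=1.05562 >1
So |R|<1 on (-1.8000, 0).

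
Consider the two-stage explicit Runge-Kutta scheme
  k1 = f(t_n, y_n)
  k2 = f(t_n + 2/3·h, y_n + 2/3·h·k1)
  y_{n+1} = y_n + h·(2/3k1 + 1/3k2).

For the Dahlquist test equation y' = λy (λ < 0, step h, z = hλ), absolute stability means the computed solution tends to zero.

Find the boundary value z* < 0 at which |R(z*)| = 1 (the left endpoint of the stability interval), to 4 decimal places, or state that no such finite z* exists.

left endpoint -4.5000.

With y'=λy (z=hλ):
  k1=λy_n ⇒ h·k1=z·y_n;  k2=λ(1+2/3z)y_n ⇒ h·k2=z(1+2/3z)y_n
  y_{n+1}/y_n = 1 + 2/3z + 1/3z(1+2/3z) = 1 + z + 2/9z²
  ⇒ R(z) = 1 + z + 2/9z².

Solve |R(x)|<1 on ℝ⁻.
x=-1.7: |R|=0.0578
R=1: x+2/9x²=0 ⇒ x=−9/2=-4.5000; min R=1−1/(4·2/9)=-0.1250>−1
Confirm numerically:
  x=-3.666: |R|=0.32057 <1
  x=-2.380: |R|=0.12124 <1
  x=-2.318: |R|=0.12397 <1
  x=-1.807: |R|=0.08139 <1
  x=-4.931: |R|=1.47228 >1
  x=-4.861: |R|=1.38996 >1
Stable set (-4.5000, 0).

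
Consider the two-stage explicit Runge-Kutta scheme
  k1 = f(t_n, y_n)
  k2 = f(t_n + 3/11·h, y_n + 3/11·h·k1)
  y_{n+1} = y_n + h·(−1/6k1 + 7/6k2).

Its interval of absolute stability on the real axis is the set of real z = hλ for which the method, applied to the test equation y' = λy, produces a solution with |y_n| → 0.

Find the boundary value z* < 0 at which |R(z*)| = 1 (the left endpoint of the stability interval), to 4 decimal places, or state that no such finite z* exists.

Test eqn y'=λy, z=hλ:
  k1=λy_n ⇒ h·k1=z·y_n;  k2=λ(1+3/11z)y_n ⇒ h·k2=z(1+3/11z)y_n
  y_{n+1}/y_n = 1 − 1/6z + 7/6z(1+3/11z) = 1 + z + 7/22z²
  ⇒ R(z) = 1 + z + 7/22z².

Find x<0 with |R(x)|<1.
x=-1.42: |R|=0.2216
R=1: x+7/22x²=0 ⇒ x=−22/7=-3.1429; min R=1−1/(4·7/22)=0.2143>−1
Confirm numerically:
  x=-2.389: |R|=0.42697 <1
  x=-1.728: |R|=0.22209 <1
  x=-1.613: |R|=0.21484 <1
  x=-3.493: |R|=1.38915 >1
  x=-3.213: |R|=1.07171 >1
Interval (-3.1429, 0).

z* = -3.1429.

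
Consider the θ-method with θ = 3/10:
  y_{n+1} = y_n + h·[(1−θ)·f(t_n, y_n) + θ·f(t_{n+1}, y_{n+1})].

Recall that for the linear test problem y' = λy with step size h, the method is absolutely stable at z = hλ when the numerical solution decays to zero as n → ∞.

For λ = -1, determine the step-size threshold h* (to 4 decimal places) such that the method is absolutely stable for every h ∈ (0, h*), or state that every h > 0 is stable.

(-5.0000,0); λ=-1 ⇒ h* = (5)/1 = 5.0000.

With y'=λy (z=hλ):
  y_{n+1} = y_n + z·[7/10·y_n + 3/10·y_{n+1}] ⇒ (1 − 3/10z)y_{n+1} = (1 + 7/10z)y_n
  ⇒ R(z) = (1 + 7/10z)/(1 − 3/10z).

Need |R(x)|<1, x<0.
x=-0.82: |R|=0.3419
R=−1: 1+7/10x = −1+3/10x ⇒ -2/5x=2 ⇒ x=2/(-2/5)=-5.0000
Confirm numerically:
  x=-4.159: |R|=0.85034 <1
  x=-2.926: |R|=0.55821 <1
  x=-2.203: |R|=0.32639 <1
  x=-2.191: |R|=0.32203 <1
  x=-5.536: |R|=1.08058 >1
  x=-5.040: |R|=1.00637 >1
Stable set (-5.0000, 0).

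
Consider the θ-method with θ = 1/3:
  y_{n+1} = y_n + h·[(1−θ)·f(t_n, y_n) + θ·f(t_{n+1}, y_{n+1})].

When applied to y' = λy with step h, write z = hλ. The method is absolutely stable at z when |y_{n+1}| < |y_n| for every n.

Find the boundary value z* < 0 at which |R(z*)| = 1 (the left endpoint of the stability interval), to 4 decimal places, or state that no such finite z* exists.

left endpoint -6.0000.

Set f=λy, z=hλ:
  y_{n+1} = y_n + z·[2/3·y_n + 1/3·y_{n+1}] ⇒ (1 − 1/3z)y_{n+1} = (1 + 2/3z)y_n
  Hence R(z) = (1 + 2/3z)/(1 − 1/3z).

Need |R(x)|<1, x<0.
x=-1.48: |R|=0.0089
R=−1: 1+2/3x = −1+1/3x ⇒ -1/3x=2 ⇒ x=2/(-1/3)=-6.0000
Confirm numerically:
  x=-5.413: |R|=0.93023 <1
  x=-4.879: |R|=0.85772 <1
  x=-4.628: |R|=0.82014 <1
  x=-4.532: |R|=0.80510 <1
  x=-6.568: |R|=1.05936 >1
  x=-6.166: |R|=1.01811 >1
  x=-6.044: |R|=1.00487 >1
Stable set (-6.0000, 0).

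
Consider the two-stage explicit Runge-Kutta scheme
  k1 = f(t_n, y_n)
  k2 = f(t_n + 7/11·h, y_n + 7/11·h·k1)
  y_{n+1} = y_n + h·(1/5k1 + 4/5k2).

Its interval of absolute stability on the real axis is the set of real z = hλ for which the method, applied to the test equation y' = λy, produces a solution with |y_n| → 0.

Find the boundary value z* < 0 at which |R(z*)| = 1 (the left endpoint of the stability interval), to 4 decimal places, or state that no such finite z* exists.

Set f=λy, z=hλ:
  k1=λy_n ⇒ h·k1=z·y_n;  k2=λ(1+7/11z)y_n ⇒ h·k2=z(1+7/11z)y_n
  y_{n+1}/y_n = 1 + 1/5z + 4/5z(1+7/11z) = 1 + z + 28/55z²
  Hence R(z) = 1 + z + 28/55z².

Solve |R(x)|<1 on ℝ⁻.
x=-1.35: |R|=0.5778
R=1: x+28/55x²=0 ⇒ x=−55/28=-1.9643; min R=1−1/(4·28/55)=0.5089>−1
Confirm numerically:
  x=-1.838: |R|=0.88183 <1
  x=-1.488: |R|=0.63920 <1
  x=-1.048: |R|=0.51114 <1
  x=-1.006: |R|=0.50922 <1
  x=-2.503: |R|=1.68646 >1
  x=-2.256: |R|=1.33504 >1
  x=-2.246: |R|=1.32212 >1
Stable set (-1.9643, 0).

z* = -1.9643.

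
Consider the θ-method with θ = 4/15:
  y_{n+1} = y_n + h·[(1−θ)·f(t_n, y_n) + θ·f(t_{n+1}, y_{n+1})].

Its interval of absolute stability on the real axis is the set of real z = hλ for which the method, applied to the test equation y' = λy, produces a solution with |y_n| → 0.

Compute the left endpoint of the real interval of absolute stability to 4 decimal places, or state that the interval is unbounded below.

On y'=λy, z=hλ:
  y_{n+1} = y_n + z·[11/15·y_n + 4/15·y_{n+1}] ⇒ (1 − 4/15z)y_{n+1} = (1 + 11/15z)y_n
  R(z) = (1 + 11/15z)/(1 − 4/15z).

Solve |R(x)|<1 on ℝ⁻.
x=-1.64: |R|=0.1410
R=−1: 1+11/15x = −1+4/15x ⇒ -7/15x=2 ⇒ x=2/(-7/15)=-4.2857
Confirm numerically:
  x=-4.227: |R|=0.98712 <1
  x=-3.894: |R|=0.91032 <1
  x=-3.555: |R|=0.82495 <1
  x=-3.165: |R|=0.71638 <1
  x=-4.831: |R|=1.11120 >1
  x=-4.593: |R|=1.06446 >1
Stable set (-4.2857, 0).

z* = -4.2857.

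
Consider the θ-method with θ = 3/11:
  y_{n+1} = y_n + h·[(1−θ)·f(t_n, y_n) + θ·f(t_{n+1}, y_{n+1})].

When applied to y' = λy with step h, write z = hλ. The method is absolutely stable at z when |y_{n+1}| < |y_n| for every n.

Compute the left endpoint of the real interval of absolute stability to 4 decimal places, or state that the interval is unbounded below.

left endpoint -4.4000.

Test eqn y'=λy, z=hλ:
  y_{n+1} = y_n + z·[8/11·y_n + 3/11·y_{n+1}] ⇒ (1 − 3/11z)y_{n+1} = (1 + 8/11z)y_n
  ⇒ R(z) = (1 + 8/11z)/(1 − 3/11z).

Need |R(x)|<1, x<0.
x=-0.89: |R|=0.2838
R=−1: 1+8/11x = −1+3/11x ⇒ -5/11x=2 ⇒ x=2/(-5/11)=-4.4000
Confirm numerically:
  x=-3.174: |R|=0.70130 <1
  x=-2.644: |R|=0.53623 <1
  x=-2.533: |R|=0.49809 <1
  x=-1.838: |R|=0.22429 <1
  x=-4.772: |R|=1.07347 >1
  x=-4.534: |R|=1.02723 >1
  x=-4.526: |R|=1.02563 >1
Stable set (-4.4000, 0).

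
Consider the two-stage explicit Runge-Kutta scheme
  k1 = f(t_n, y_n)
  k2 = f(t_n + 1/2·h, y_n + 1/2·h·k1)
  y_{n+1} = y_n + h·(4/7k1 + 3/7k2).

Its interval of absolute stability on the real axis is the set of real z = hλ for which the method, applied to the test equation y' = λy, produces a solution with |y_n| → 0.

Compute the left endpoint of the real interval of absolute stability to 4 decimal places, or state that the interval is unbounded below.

Set f=λy, z=hλ:
  k1=λy_n ⇒ h·k1=z·y_n;  k2=λ(1+1/2z)y_n ⇒ h·k2=z(1+1/2z)y_n
  y_{n+1}/y_n = 1 + 4/7z + 3/7z(1+1/2z) = 1 + z + 3/14z²
  ⇒ R(z) = 1 + z + 3/14z².

Need |R(x)|<1, x<0.
x=-1.21: |R|=0.1037
R=1: x+3/14x²=0 ⇒ x=−14/3=-4.6667; min R=1−1/(4·3/14)=-0.1667>−1
Confirm numerically:
  x=-4.470: |R|=0.81162 <1
  x=-4.054: |R|=0.46777 <1
  x=-3.824: |R|=0.30949 <1
  x=-4.961: |R|=1.31290 >1
  x=-4.940: |R|=1.28934 >1
So |R|<1 on (-4.6667, 0).

left endpoint -4.6667.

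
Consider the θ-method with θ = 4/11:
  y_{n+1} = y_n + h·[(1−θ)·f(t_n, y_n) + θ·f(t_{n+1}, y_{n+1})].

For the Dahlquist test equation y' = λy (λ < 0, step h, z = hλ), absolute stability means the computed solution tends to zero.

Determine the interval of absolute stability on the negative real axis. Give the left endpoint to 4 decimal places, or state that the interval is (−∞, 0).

z∈(-7.3333,0).

Test eqn y'=λy, z=hλ:
  y_{n+1} = y_n + z·[7/11·y_n + 4/11·y_{n+1}] ⇒ (1 − 4/11z)y_{n+1} = (1 + 7/11z)y_n
  ⇒ R(z) = (1 + 7/11z)/(1 − 4/11z).

Solve |R(x)|<1 on ℝ⁻.
x=-0.52: |R|=0.5627
R=−1: 1+7/11x = −1+4/11x ⇒ -3/11x=2 ⇒ x=2/(-3/11)=-7.3333
Confirm numerically:
  x=-7.177: |R|=0.98819 <1
  x=-6.154: |R|=0.90066 <1
  x=-6.109: |R|=0.89635 <1
  x=-5.007: |R|=0.77507 <1
  x=-7.752: |R|=1.02990 >1
  x=-7.415: |R|=1.00603 >1
So |R|<1 on (-7.3333, 0).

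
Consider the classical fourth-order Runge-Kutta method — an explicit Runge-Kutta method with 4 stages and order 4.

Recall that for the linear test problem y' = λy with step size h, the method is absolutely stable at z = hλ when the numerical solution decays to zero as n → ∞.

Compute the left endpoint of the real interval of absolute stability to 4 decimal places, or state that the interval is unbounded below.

Set f=λy, z=hλ:
  order 4, 4-stage ⇒ R(z)=1+z+z^2/2+z^3/6+z^4/24
  (e.g. R(-0.8)=0.45173, |R|=0.45173)

Find x<0 with |R(x)|<1.
x=-0.8: |R|=0.4517
|R(-2.87)|=1.1354 |R(-2.1)|=0.3718 |R(-2.07)|=0.3592
Bisect:
  x_lo=-3.1823 |R|=1.7833  x_hi=-0.3139 |R|=0.7306
  mid=-1.74812 |R|=0.27860 →hi
  mid=-2.46522 |R|=0.61536 →hi
  mid=-2.82377 |R|=1.05958 →lo
  mid=-2.64450 |R|=0.80766 →hi
  mid=-2.73414 |R|=0.92557 →hi
  mid=-2.77896 |R|=0.99049 →hi
  mid=-2.80136 |R|=1.02450 →lo
  mid=-2.79016 |R|=1.00736 →lo
  ...
  [-2.78543,-2.78526] ⇒ x*=-2.7853
Stable set (-2.7853, 0).

left endpoint -2.7853.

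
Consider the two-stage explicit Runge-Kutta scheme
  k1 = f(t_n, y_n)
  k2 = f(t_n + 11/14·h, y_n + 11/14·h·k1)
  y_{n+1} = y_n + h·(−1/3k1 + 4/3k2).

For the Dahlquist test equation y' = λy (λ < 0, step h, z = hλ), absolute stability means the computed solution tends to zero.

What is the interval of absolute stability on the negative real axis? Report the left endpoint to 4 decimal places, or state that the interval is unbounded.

z∈(-0.9545,0).

Set f=λy, z=hλ:
  k1=λy_n ⇒ h·k1=z·y_n;  k2=λ(1+11/14z)y_n ⇒ h·k2=z(1+11/14z)y_n
  y_{n+1}/y_n = 1 − 1/3z + 4/3z(1+11/14z) = 1 + z + 22/21z²
  Hence R(z) = 1 + z + 22/21z².

Solve |R(x)|<1 on ℝ⁻.
x=-0.38: |R|=0.7713
R=1: x+22/21x²=0 ⇒ x=−21/22=-0.9545; min R=1−1/(4·22/21)=0.7614>−1
Confirm numerically:
  x=-0.877: |R|=0.92875 <1
  x=-0.822: |R|=0.88586 <1
  x=-0.484: |R|=0.76141 <1
  x=-1.264: |R|=1.40978 >1
  x=-1.059: |R|=1.11588 >1
  x=-0.987: |R|=1.03356 >1
Stable set (-0.9545, 0).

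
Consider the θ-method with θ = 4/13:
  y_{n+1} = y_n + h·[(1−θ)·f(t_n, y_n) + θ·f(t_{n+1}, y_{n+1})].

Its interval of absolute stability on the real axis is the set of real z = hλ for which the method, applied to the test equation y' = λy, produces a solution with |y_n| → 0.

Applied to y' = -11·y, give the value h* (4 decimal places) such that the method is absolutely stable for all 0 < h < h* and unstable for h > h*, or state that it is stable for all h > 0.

(-5.2000,0); λ=-11 ⇒ h* = (26/5)/11 = 0.4727.

Test eqn y'=λy, z=hλ:
  y_{n+1} = y_n + z·[9/13·y_n + 4/13·y_{n+1}] ⇒ (1 − 4/13z)y_{n+1} = (1 + 9/13z)y_n
  ⇒ R(z) = (1 + 9/13z)/(1 − 4/13z).

Need |R(x)|<1, x<0.
x=-1.58: |R|=0.0631
R=−1: 1+9/13x = −1+4/13x ⇒ -5/13x=2 ⇒ x=2/(-5/13)=-5.2000
Confirm numerically:
  x=-4.652: |R|=0.91331 <1
  x=-4.514: |R|=0.88955 <1
  x=-4.503: |R|=0.88762 <1
  x=-2.837: |R|=0.51474 <1
  x=-5.642: |R|=1.06213 >1
  x=-5.505: |R|=1.04355 >1
  x=-5.253: |R|=1.00779 >1
So |R|<1 on (-5.2000, 0).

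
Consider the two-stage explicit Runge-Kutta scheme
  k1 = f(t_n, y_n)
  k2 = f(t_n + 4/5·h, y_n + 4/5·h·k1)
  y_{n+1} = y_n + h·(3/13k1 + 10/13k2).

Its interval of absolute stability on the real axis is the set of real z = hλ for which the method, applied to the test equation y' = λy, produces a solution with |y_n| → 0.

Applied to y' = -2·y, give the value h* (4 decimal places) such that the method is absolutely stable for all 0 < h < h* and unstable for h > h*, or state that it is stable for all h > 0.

(-1.6250,0); λ=-2 ⇒ h* = (13/8)/2 = 0.8125.

Set f=λy, z=hλ:
  k1=λy_n ⇒ h·k1=z·y_n;  k2=λ(1+4/5z)y_n ⇒ h·k2=z(1+4/5z)y_n
  y_{n+1}/y_n = 1 + 3/13z + 10/13z(1+4/5z) = 1 + z + 8/13z²
  R(z) = 1 + z + 8/13z².

Boundary: |R(x)|=1, x<0.
x=-1.79: |R|=1.1818
R=1: x+8/13x²=0 ⇒ x=−13/8=-1.6250; min R=1−1/(4·8/13)=0.5938>−1
Confirm numerically:
  x=-1.590: |R|=0.96575 <1
  x=-1.455: |R|=0.84778 <1
  x=-1.149: |R|=0.66343 <1
  x=-2.196: |R|=1.77164 >1
  x=-1.737: |R|=1.11972 >1
  x=-1.736: |R|=1.11858 >1
Stable set (-1.6250, 0).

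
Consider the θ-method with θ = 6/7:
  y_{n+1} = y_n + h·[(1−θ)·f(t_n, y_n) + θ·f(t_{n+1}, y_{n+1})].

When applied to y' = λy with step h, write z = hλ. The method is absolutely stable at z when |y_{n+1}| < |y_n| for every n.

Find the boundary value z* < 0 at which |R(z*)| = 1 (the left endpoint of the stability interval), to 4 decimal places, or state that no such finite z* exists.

interval (−∞, 0).

On y'=λy, z=hλ:
  y_{n+1} = y_n + z·[1/7·y_n + 6/7·y_{n+1}] ⇒ (1 − 6/7z)y_{n+1} = (1 + 1/7z)y_n
  so R(z) = (1 + 1/7z)/(1 − 6/7z).

Boundary: |R(x)|=1, x<0.
x=-1.2: |R|=0.4085
x=-2: |R|=0.2632
x=-10: |R|=0.0448
x=-100: |R|=0.1532
θ=6/7≥1/2 ⇒ |1+1/7x|<|1−6/7x| ∀x<0 ⇒ unbounded interval.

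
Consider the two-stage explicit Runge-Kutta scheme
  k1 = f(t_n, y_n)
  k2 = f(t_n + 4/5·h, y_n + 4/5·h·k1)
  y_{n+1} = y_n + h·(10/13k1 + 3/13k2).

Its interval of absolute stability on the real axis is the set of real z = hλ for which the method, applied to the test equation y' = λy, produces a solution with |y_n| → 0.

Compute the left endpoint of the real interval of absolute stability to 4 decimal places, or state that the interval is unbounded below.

Test eqn y'=λy, z=hλ:
  k1=λy_n ⇒ h·k1=z·y_n;  k2=λ(1+4/5z)y_n ⇒ h·k2=z(1+4/5z)y_n
  y_{n+1}/y_n = 1 + 10/13z + 3/13z(1+4/5z) = 1 + z + 12/65z²
  so R(z) = 1 + z + 12/65z².

Boundary: |R(x)|=1, x<0.
x=-1.38: |R|=0.0284
R=1: x+12/65x²=0 ⇒ x=−65/12=-5.4167; min R=1−1/(4·12/65)=-0.3542>−1
Confirm numerically:
  x=-3.616: |R|=0.20207 <1
  x=-3.218: |R|=0.30621 <1
  x=-2.857: |R|=0.35009 <1
  x=-2.742: |R|=0.35396 <1
  x=-5.787: |R|=1.39565 >1
  x=-5.570: |R|=1.15767 >1
So |R|<1 on (-5.4167, 0).

left endpoint -5.4167.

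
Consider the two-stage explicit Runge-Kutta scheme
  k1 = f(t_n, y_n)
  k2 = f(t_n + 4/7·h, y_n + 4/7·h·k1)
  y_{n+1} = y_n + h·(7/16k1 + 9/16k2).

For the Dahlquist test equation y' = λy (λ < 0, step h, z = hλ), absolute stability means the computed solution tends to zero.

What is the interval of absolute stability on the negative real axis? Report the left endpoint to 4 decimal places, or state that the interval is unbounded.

Test eqn y'=λy, z=hλ:
  k1=λy_n ⇒ h·k1=z·y_n;  k2=λ(1+4/7z)y_n ⇒ h·k2=z(1+4/7z)y_n
  y_{n+1}/y_n = 1 + 7/16z + 9/16z(1+4/7z) = 1 + z + 9/28z²
  R(z) = 1 + z + 9/28z².

Solve |R(x)|<1 on ℝ⁻.
x=-0.58: |R|=0.5281
R=1: x+9/28x²=0 ⇒ x=−28/9=-3.1111; min R=1−1/(4·9/28)=0.2222>−1
Confirm numerically:
  x=-2.871: |R|=0.77842 <1
  x=-1.742: |R|=0.23340 <1
  x=-1.350: |R|=0.23580 <1
  x=-3.425: |R|=1.34556 >1
  x=-3.406: |R|=1.32284 >1
Stable set (-3.1111, 0).

z∈(-3.1111,0).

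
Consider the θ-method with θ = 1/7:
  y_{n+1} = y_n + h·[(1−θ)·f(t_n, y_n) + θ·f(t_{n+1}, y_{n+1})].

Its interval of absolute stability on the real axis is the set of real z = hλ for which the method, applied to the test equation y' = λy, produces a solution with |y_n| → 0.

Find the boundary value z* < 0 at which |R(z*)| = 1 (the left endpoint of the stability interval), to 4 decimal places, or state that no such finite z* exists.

left endpoint -2.8000.

Test eqn y'=λy, z=hλ:
  y_{n+1} = y_n + z·[6/7·y_n + 1/7·y_{n+1}] ⇒ (1 − 1/7z)y_{n+1} = (1 + 6/7z)y_n
  Hence R(z) = (1 + 6/7z)/(1 − 1/7z).

Find x<0 with |R(x)|<1.
x=-1.23: |R|=0.0462
R=−1: 1+6/7x = −1+1/7x ⇒ -5/7x=2 ⇒ x=2/(-5/7)=-2.8000
Confirm numerically:
  x=-2.717: |R|=0.95729 <1
  x=-2.614: |R|=0.90327 <1
  x=-2.528: |R|=0.85726 <1
  x=-2.198: |R|=0.67275 <1
  x=-3.313: |R|=1.24872 >1
  x=-3.274: |R|=1.23068 >1
  x=-3.029: |R|=1.11417 >1
Interval (-2.8000, 0).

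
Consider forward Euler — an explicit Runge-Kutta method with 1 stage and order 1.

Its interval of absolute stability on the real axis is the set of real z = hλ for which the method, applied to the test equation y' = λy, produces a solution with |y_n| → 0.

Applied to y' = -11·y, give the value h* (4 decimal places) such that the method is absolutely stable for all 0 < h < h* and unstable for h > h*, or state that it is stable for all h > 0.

(-2.0000,0); λ=-11 ⇒ h* = 0.1818.

Test eqn y'=λy, z=hλ:
  order 1, 1-stage ⇒ R(z)=1+z
  (e.g. R(-0.95)=0.05000, |R|=0.05000)

Find x<0 with |R(x)|<1.
x=-0.95: |R|=0.0500
|R(-2.19)|=1.1900 |R(-1.94)|=0.9400 |R(-0.79)|=0.2100
Bisect:
  x_lo=-2.6521 |R|=1.6521  x_hi=-0.3769 |R|=0.6231
  mid=-1.51447 |R|=0.51447 →hi
  mid=-2.08326 |R|=1.08326 →lo
  mid=-1.79887 |R|=0.79887 →hi
  mid=-1.94107 |R|=0.94107 →hi
  mid=-2.01217 |R|=1.01217 →lo
  mid=-1.97662 |R|=0.97662 →hi
  mid=-1.99439 |R|=0.99439 →hi
  ...
  [-2.00008,-1.99995] ⇒ x*=-2.0000
Stable set (-2.0000, 0).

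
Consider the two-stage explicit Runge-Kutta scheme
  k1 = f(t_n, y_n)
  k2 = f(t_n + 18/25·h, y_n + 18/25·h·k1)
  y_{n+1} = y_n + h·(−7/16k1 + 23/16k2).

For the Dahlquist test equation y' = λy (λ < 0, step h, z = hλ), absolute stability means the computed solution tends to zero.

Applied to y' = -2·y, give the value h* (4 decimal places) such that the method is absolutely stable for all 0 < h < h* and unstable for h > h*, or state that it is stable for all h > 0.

(-0.9662,0); λ=-2 ⇒ h* = (200/207)/2 = 0.4831.

With y'=λy (z=hλ):
  k1=λy_n ⇒ h·k1=z·y_n;  k2=λ(1+18/25z)y_n ⇒ h·k2=z(1+18/25z)y_n
  y_{n+1}/y_n = 1 − 7/16z + 23/16z(1+18/25z) = 1 + z + 207/200z²
  Hence R(z) = 1 + z + 207/200z².

Solve |R(x)|<1 on ℝ⁻.
x=-1.72: |R|=2.3419
R=1: x+207/200x²=0 ⇒ x=−200/207=-0.9662; min R=1−1/(4·207/200)=0.7585>−1
Confirm numerically:
  x=-0.936: |R|=0.97076 <1
  x=-0.816: |R|=0.87316 <1
  x=-0.560: |R|=0.76458 <1
  x=-1.199: |R|=1.28892 >1
  x=-1.108: |R|=1.16263 >1
Interval (-0.9662, 0).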